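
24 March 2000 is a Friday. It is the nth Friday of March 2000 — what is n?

4th

Day 24 falls in week ⌈24/7⌉ of the month.
Days 1–7 hold the 1st Friday, 8–14 the 2nd, 15–21 the 3rd, 22–28 the 4th, 29–31 the 5th.
24 is in the range for the 4th.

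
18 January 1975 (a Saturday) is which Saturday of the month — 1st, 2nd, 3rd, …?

Day 18 falls in week ⌈18/7⌉ of the month.
Days 1–7 hold the 1st Saturday, 8–14 the 2nd, 15–21 the 3rd, 22–28 the 4th, 29–31 the 5th.
18 is in the range for the 3rd.

3rd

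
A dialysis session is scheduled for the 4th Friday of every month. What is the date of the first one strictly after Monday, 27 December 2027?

28 January 2028

December 2027 starts on a Wednesday; its first Friday is the 3rd, so the 4th Friday is the 24th — 24 December 2027.
That is not after 27 December 2027, so look at January 2028.
January 2028 starts on a Saturday; its first Friday is the 7th, so the 4th Friday is the 28th — 28 January 2028.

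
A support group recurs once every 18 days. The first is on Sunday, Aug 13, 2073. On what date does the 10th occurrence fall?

Jan 22, 2074

The 10th occurrence is 9 intervals after the first: 9 × 18 = 162 days after Aug 13, 2073.
Aug has 31 days — 18 days to the end of Aug leaves 144.
Sep has 30 days (114 left).
Oct has 31 days (83 left).
Nov has 30 days (53 left).
Dec has 31 days (22 left).
22 days into Jan → Jan 22, 2074.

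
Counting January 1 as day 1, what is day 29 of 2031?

29 January 2031

29 into January → January 29.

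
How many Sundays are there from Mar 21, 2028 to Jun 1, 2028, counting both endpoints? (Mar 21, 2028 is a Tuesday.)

Mar 21, 2028 is a Tuesday; the first Sunday on or after it is Mar 26, 2028 (5 days later).
From Mar 26, 2028 to Jun 1, 2028: 5 + 30 + 31 + 1 = 67 days (rest of Mar, Apr, May, Jun).
67 ÷ 7 = 9 full weeks with remainder 4, so 9 more Sundays after the first → 10.

10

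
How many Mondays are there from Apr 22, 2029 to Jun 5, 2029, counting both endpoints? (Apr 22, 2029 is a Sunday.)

7

Apr 22, 2029 is a Sunday; the first Monday on or after it is Apr 23, 2029 (1 day later).
From Apr 23, 2029 to Jun 5, 2029: 7 + 31 + 5 = 43 days (rest of Apr, May, Jun).
43 ÷ 7 = 6 full weeks with remainder 1, so 6 more Mondays after the first → 7.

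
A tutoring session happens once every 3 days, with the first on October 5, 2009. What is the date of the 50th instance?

The 50th occurrence is 49 intervals after the first: 49 × 3 = 147 days after October 5, 2009.
October has 31 days — 26 days to the end of October leaves 121.
November has 30 days (91 left).
December has 31 days (60 left).
January has 31 days (29 left).
February has 28 days (1 left).
1 day into March → March 1, 2010.

March 1, 2010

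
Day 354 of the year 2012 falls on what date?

January has 31 days (354 − 31 = 323 remain).
February has 29 days (323 − 29 = 294 remain).
March has 31 days (294 − 31 = 263 remain).
April has 30 days (263 − 30 = 233 remain).
May has 31 days (233 − 31 = 202 remain).
June has 30 days (202 − 30 = 172 remain).
July has 31 days (172 − 31 = 141 remain).
August has 31 days (141 − 31 = 110 remain).
September has 30 days (110 − 30 = 80 remain).
October has 31 days (80 − 31 = 49 remain).
November has 30 days (49 − 30 = 19 remain).
19 into December → December 19.

19 December 2012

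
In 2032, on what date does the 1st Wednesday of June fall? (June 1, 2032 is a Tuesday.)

June 2, 2032

June 2032 begins on a Tuesday, so the first Wednesday is June 2 (1 day later).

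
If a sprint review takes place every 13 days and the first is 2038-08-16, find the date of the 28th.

2039-08-02

The 28th occurrence is 27 intervals after the first: 27 × 13 = 351 days after 2038-08-16.
August has 31 days — 15 days to the end of August leaves 336.
September has 30 days (306 left).
October has 31 days (275 left).
November has 30 days (245 left).
December has 31 days (214 left).
January has 31 days (183 left).
February has 28 days (155 left).
March has 31 days (124 left).
April has 30 days (94 left).
May has 31 days (63 left).
June has 30 days (33 left).
July has 31 days (2 left).
2 days into August → 2039-08-02.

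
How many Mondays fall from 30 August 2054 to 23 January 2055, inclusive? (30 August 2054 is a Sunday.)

30 August 2054 is a Sunday; the first Monday on or after it is 31 August 2054 (1 day later).
From 31 August 2054 to 23 January 2055: 0 + 30 + 31 + 30 + 31 + 23 = 145 days (rest of August, September, October, November, December, January).
145 ÷ 7 = 20 full weeks with remainder 5, so 20 more Mondays after the first → 21.

21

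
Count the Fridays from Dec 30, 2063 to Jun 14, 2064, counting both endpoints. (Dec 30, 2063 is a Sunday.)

Dec 30, 2063 is a Sunday; the first Friday on or after it is Jan 4, 2064 (5 days later).
From Jan 4, 2064 to Jun 14, 2064: 27 + 29 + 31 + 30 + 31 + 14 = 162 days (rest of Jan, Feb, Mar, Apr, May, Jun).
162 ÷ 7 = 23 full weeks with remainder 1, so 23 more Fridays after the first → 24.

24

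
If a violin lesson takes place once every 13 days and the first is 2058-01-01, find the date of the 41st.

2059-06-05

The 41st occurrence is 40 intervals after the first: 40 × 13 = 520 days after 2058-01-01.
January has 31 days — 30 days to the end of January leaves 490.
From end of January to end of 2058 is 334 days (156 left).
January has 31 days (125 left).
February has 28 days (97 left).
March has 31 days (66 left).
April has 30 days (36 left).
May has 31 days (5 left).
5 days into June → 2059-06-05.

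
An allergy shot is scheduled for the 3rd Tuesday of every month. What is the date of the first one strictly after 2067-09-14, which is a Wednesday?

2067-09-20

September 2067 starts on a Thursday; its first Tuesday is the 6th, so the 3rd Tuesday is the 20th — 2067-09-20.
2067-09-20 is after 2067-09-14, so that is the next one.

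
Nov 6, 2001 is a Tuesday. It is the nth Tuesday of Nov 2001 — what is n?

Day 6 falls in week ⌈6/7⌉ of the month.
Days 1–7 hold the 1st Tuesday, 8–14 the 2nd, 15–21 the 3rd, 22–28 the 4th, 29–31 the 5th.
6 is in the range for the 1st.

1st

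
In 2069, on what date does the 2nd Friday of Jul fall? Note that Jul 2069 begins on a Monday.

Jul 12, 2069

Jul 2069 begins on a Monday, so the first Friday is Jul 5 (4 days later).
The 2nd Friday is 1 weeks later: 5 + 7 = 12.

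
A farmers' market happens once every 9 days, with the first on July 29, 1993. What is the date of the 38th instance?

June 27, 1994

The 38th occurrence is 37 intervals after the first: 37 × 9 = 333 days after July 29, 1993.
July has 31 days — 2 days to the end of July leaves 331.
August has 31 days (300 left).
September has 30 days (270 left).
October has 31 days (239 left).
November has 30 days (209 left).
December has 31 days (178 left).
January has 31 days (147 left).
February has 28 days (119 left).
March has 31 days (88 left).
April has 30 days (58 left).
May has 31 days (27 left).
27 days into June → June 27, 1994.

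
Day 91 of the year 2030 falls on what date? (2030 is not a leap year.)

April 1, 2030

January has 31 days (91 − 31 = 60 remain).
February has 28 days (60 − 28 = 32 remain).
March has 31 days (32 − 31 = 1 remain).
1 into April → April 1.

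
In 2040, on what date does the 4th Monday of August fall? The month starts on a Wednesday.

August 2040 begins on a Wednesday, so the first Monday is August 6 (5 days later).
The 4th Monday is 3 weeks later: 6 + 21 = 27.

27 August 2040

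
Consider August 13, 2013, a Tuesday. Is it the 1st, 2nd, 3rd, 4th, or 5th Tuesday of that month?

Day 13 falls in week ⌈13/7⌉ of the month.
Days 1–7 hold the 1st Tuesday, 8–14 the 2nd, 15–21 the 3rd, 22–28 the 4th, 29–31 the 5th.
13 is in the range for the 2nd.

2nd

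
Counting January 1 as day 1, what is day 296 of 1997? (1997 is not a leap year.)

January has 31 days (296 − 31 = 265 remain).
February has 28 days (265 − 28 = 237 remain).
March has 31 days (237 − 31 = 206 remain).
April has 30 days (206 − 30 = 176 remain).
May has 31 days (176 − 31 = 145 remain).
June has 30 days (145 − 30 = 115 remain).
July has 31 days (115 − 31 = 84 remain).
August has 31 days (84 − 31 = 53 remain).
September has 30 days (53 − 30 = 23 remain).
23 into October → October 23.

1997-10-23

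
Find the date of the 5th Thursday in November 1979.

November 1979 begins on a Thursday, so the first Thursday is November 1.
The 5th Thursday is 4 weeks later: 1 + 28 = 29.

1979-11-29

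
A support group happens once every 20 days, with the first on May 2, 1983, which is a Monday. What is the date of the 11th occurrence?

Nov 18, 1983

The 11th occurrence is 10 intervals after the first: 10 × 20 = 200 days after May 2, 1983.
May has 31 days — 29 days to the end of May leaves 171.
Jun has 30 days (141 left).
Jul has 31 days (110 left).
Aug has 31 days (79 left).
Sep has 30 days (49 left).
Oct has 31 days (18 left).
18 days into Nov → Nov 18, 1983.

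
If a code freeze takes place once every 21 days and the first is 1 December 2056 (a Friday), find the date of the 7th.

6 April 2057

The 7th occurrence is 6 intervals after the first: 6 × 21 = 126 days after 1 December 2056.
December has 31 days — 30 days to the end of December leaves 96.
January has 31 days (65 left).
February has 28 days (37 left).
March has 31 days (6 left).
6 days into April → 6 April 2057.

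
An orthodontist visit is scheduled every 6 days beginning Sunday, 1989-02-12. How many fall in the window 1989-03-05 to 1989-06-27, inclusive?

Occurrences land 6·i days after 1989-02-12 for i = 0, 1, 2, …
1989-03-05 is 21 days after the start; 21 ÷ 6 = 3 remainder 3; since the remainder is 3, round up to i = 4. First occurrence in the window: #5 on 1989-03-08 (4×6 = 24 days in).
1989-06-27 is 135 days after the start; 135 ÷ 6 = 22 remainder 3. Last occurrence in the window: #23 on 1989-06-24.
Occurrences #5 through #23: 19 in total.

19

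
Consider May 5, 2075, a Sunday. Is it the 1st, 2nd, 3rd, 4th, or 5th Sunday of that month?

1st

Day 5 falls in week ⌈5/7⌉ of the month.
Days 1–7 hold the 1st Sunday, 8–14 the 2nd, 15–21 the 3rd, 22–28 the 4th, 29–31 the 5th.
5 is in the range for the 1st.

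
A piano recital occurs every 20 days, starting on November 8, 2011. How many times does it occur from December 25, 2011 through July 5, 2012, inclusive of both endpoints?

Occurrences land 20·i days after November 8, 2011 for i = 0, 1, 2, …
December 25, 2011 is 47 days after the start; 47 ÷ 20 = 2 remainder 7; since the remainder is 7, round up to i = 3. First occurrence in the window: #4 on January 7, 2012 (3×20 = 60 days in).
July 5, 2012 is 240 days after the start; 240 ÷ 20 = 12 remainder 0. Last occurrence in the window: #13 on July 5, 2012.
Occurrences #4 through #13: 10 in total.

10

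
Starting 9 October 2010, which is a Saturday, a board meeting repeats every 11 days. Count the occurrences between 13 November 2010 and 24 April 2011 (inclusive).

Occurrences land 11·i days after 9 October 2010 for i = 0, 1, 2, …
13 November 2010 is 35 days after the start; 35 ÷ 11 = 3 remainder 2; since the remainder is 2, round up to i = 4. First occurrence in the window: #5 on 22 November 2010 (4×11 = 44 days in).
24 April 2011 is 197 days after the start; 197 ÷ 11 = 17 remainder 10. Last occurrence in the window: #18 on 14 April 2011.
Occurrences #5 through #18: 14 in total.

14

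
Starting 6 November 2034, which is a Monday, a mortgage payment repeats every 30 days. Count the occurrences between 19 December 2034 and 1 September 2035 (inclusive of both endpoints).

8

Occurrences land 30·i days after 6 November 2034 for i = 0, 1, 2, …
19 December 2034 is 43 days after the start; 43 ÷ 30 = 1 remainder 13; since the remainder is 13, round up to i = 2. First occurrence in the window: #3 on 5 January 2035 (2×30 = 60 days in).
1 September 2035 is 299 days after the start; 299 ÷ 30 = 9 remainder 29. Last occurrence in the window: #10 on 3 August 2035.
Occurrences #3 through #10: 8 in total.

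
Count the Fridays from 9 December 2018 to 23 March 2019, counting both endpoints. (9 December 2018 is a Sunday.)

9 December 2018 is a Sunday; the first Friday on or after it is 14 December 2018 (5 days later).
From 14 December 2018 to 23 March 2019: 17 + 31 + 28 + 23 = 99 days (rest of December, January, February, March).
99 ÷ 7 = 14 full weeks with remainder 1, so 14 more Fridays after the first → 15.

15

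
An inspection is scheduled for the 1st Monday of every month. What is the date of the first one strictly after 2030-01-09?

2030-02-04

January 2030 starts on a Tuesday, so its 1st Monday is 2030-01-07 (6 days in).
That is not after 2030-01-09, so look at February 2030.
February 2030 starts on a Friday, so its 1st Monday is 2030-02-04 (3 days in).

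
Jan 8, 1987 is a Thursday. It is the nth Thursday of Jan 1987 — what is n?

2nd

Day 8 falls in week ⌈8/7⌉ of the month.
Days 1–7 hold the 1st Thursday, 8–14 the 2nd, 15–21 the 3rd, 22–28 the 4th, 29–31 the 5th.
8 is in the range for the 2nd.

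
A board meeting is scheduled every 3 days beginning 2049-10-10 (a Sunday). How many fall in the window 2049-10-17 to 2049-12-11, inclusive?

Occurrences land 3·i days after 2049-10-10 for i = 0, 1, 2, …
2049-10-17 is 7 days after the start; 7 ÷ 3 = 2 remainder 1; since the remainder is 1, round up to i = 3. First occurrence in the window: #4 on 2049-10-19 (3×3 = 9 days in).
2049-12-11 is 62 days after the start; 62 ÷ 3 = 20 remainder 2. Last occurrence in the window: #21 on 2049-12-09.
Occurrences #4 through #21: 18 in total.

18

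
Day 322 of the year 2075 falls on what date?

2075-11-18

January has 31 days (322 − 31 = 291 remain).
February has 28 days (291 − 28 = 263 remain).
March has 31 days (263 − 31 = 232 remain).
April has 30 days (232 − 30 = 202 remain).
May has 31 days (202 − 31 = 171 remain).
June has 30 days (171 − 30 = 141 remain).
July has 31 days (141 − 31 = 110 remain).
August has 31 days (110 − 31 = 79 remain).
September has 30 days (79 − 30 = 49 remain).
October has 31 days (49 − 31 = 18 remain).
18 into November → November 18.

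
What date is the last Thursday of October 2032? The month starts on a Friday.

October 2032 begins on a Friday, so the first Thursday is October 7 (6 days later).
October 2032 has 31 days. Adding weeks: 7, 14, 21, 28 — the last one ≤ 31 is the 28th.

2032-10-28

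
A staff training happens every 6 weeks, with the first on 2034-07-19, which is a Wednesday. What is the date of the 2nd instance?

The 2nd occurrence is 1 interval after the first: 1 × 42 = 42 days after 2034-07-19.
July has 31 days — 12 days to the end of July leaves 30.
30 days into August → 2034-08-30.

2034-08-30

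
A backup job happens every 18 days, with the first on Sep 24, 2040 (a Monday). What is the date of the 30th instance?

Feb 28, 2042

The 30th occurrence is 29 intervals after the first: 29 × 18 = 522 days after Sep 24, 2040.
Sep has 30 days — 6 days to the end of Sep leaves 516.
From end of Sep to end of 2040 is 92 days (424 left).
2041 has 365 days (59 left).
Jan has 31 days (28 left).
28 days into Feb → Feb 28, 2042.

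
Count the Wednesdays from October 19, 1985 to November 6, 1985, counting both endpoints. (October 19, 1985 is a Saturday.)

3

October 19, 1985 is a Saturday; the first Wednesday on or after it is October 23, 1985 (4 days later).
From October 23, 1985 to November 6, 1985: 8 + 6 = 14 days (rest of October, November).
14 ÷ 7 = 2 full weeks with remainder 0, so 2 more Wednesdays after the first → 3.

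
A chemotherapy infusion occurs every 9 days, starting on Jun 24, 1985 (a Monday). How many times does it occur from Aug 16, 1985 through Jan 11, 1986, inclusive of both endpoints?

Occurrences land 9·i days after Jun 24, 1985 for i = 0, 1, 2, …
Aug 16, 1985 is 53 days after the start; 53 ÷ 9 = 5 remainder 8; since the remainder is 8, round up to i = 6. First occurrence in the window: #7 on Aug 17, 1985 (6×9 = 54 days in).
Jan 11, 1986 is 201 days after the start; 201 ÷ 9 = 22 remainder 3. Last occurrence in the window: #23 on Jan 8, 1986.
Occurrences #7 through #23: 17 in total.

17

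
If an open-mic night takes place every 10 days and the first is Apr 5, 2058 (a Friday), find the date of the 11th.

The 11th occurrence is 10 intervals after the first: 10 × 10 = 100 days after Apr 5, 2058.
Apr has 30 days — 25 days to the end of Apr leaves 75.
May has 31 days (44 left).
Jun has 30 days (14 left).
14 days into Jul → Jul 14, 2058.

Jul 14, 2058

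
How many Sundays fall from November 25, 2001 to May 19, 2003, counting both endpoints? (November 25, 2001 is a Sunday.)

November 25, 2001 is a Sunday; the first Sunday on or after it is November 25, 2001.
From November 25, 2001 to May 19, 2003: 36 + 365 + 139 = 540 days (rest of 2001, 2002, to May 19, 2003 in 2003).
540 ÷ 7 = 77 full weeks with remainder 1, so 77 more Sundays after the first → 78.

78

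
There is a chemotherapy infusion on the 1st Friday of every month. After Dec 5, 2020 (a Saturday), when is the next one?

Jan 1, 2021

Dec 2020 starts on a Tuesday, so its 1st Friday is Dec 4, 2020 (3 days in).
That is not after Dec 5, 2020, so look at Jan 2021.
Jan 2021 starts on a Friday, so its 1st Friday is Jan 1, 2021.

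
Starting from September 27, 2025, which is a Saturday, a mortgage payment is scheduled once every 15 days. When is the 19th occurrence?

June 24, 2026

The 19th occurrence is 18 intervals after the first: 18 × 15 = 270 days after September 27, 2025.
September has 30 days — 3 days to the end of September leaves 267.
October has 31 days (236 left).
November has 30 days (206 left).
December has 31 days (175 left).
January has 31 days (144 left).
February has 28 days (116 left).
March has 31 days (85 left).
April has 30 days (55 left).
May has 31 days (24 left).
24 days into June → June 24, 2026.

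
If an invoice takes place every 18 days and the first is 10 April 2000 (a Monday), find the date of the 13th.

The 13th occurrence is 12 intervals after the first: 12 × 18 = 216 days after 10 April 2000.
April has 30 days — 20 days to the end of April leaves 196.
May has 31 days (165 left).
June has 30 days (135 left).
July has 31 days (104 left).
August has 31 days (73 left).
September has 30 days (43 left).
October has 31 days (12 left).
12 days into November → 12 November 2000.

12 November 2000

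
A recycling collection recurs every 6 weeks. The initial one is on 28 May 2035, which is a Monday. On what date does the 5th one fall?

12 November 2035

The 5th occurrence is 4 intervals after the first: 4 × 42 = 168 days after 28 May 2035.
May has 31 days — 3 days to the end of May leaves 165.
June has 30 days (135 left).
July has 31 days (104 left).
August has 31 days (73 left).
September has 30 days (43 left).
October has 31 days (12 left).
12 days into November → 12 November 2035.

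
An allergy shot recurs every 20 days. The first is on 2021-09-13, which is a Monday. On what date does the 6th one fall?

2021-12-22

The 6th occurrence is 5 intervals after the first: 5 × 20 = 100 days after 2021-09-13.
September has 30 days — 17 days to the end of September leaves 83.
October has 31 days (52 left).
November has 30 days (22 left).
22 days into December → 2021-12-22.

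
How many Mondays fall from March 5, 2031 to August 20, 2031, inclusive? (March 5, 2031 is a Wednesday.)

24

March 5, 2031 is a Wednesday; the first Monday on or after it is March 10, 2031 (5 days later).
From March 10, 2031 to August 20, 2031: 21 + 30 + 31 + 30 + 31 + 20 = 163 days (rest of March, April, May, June, July, August).
163 ÷ 7 = 23 full weeks with remainder 2, so 23 more Mondays after the first → 24.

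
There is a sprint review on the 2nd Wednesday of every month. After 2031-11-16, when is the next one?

November 2031 starts on a Saturday; its first Wednesday is the 5th, so the 2nd Wednesday is the 12th — 2031-11-12.
That is not after 2031-11-16, so look at December 2031.
December 2031 starts on a Monday; its first Wednesday is the 3rd, so the 2nd Wednesday is the 10th — 2031-12-10.

2031-12-10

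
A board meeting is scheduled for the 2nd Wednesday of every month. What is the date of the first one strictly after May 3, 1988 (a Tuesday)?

May 1988 starts on a Sunday; its first Wednesday is the 4th, so the 2nd Wednesday is the 11th — May 11, 1988.
May 11, 1988 is after May 3, 1988, so that is the next one.

May 11, 1988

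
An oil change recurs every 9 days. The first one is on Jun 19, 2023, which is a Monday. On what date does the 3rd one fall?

Jul 7, 2023

The 3rd occurrence is 2 intervals after the first: 2 × 9 = 18 days after Jun 19, 2023.
Jun has 30 days — 11 days to the end of Jun leaves 7.
7 days into Jul → Jul 7, 2023.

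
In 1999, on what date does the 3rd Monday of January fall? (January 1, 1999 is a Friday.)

January 1999 begins on a Friday, so the first Monday is January 4 (3 days later).
The 3rd Monday is 2 weeks later: 4 + 14 = 18.

January 18, 1999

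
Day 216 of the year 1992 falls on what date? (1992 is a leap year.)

January has 31 days (216 − 31 = 185 remain).
February has 29 days (185 − 29 = 156 remain).
March has 31 days (156 − 31 = 125 remain).
April has 30 days (125 − 30 = 95 remain).
May has 31 days (95 − 31 = 64 remain).
June has 30 days (64 − 30 = 34 remain).
July has 31 days (34 − 31 = 3 remain).
3 into August → August 3.

1992-08-03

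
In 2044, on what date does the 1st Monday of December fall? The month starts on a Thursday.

December 2044 begins on a Thursday, so the first Monday is December 5 (4 days later).

December 5, 2044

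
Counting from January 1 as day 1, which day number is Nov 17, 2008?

322

Days in months before Nov: 31 + 29 + 31 + 30 + 31 + 30 + 31 + 31 + 30 + 31 = 305.
Plus 17 days into Nov → day 322.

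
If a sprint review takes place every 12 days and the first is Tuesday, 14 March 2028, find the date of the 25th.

27 December 2028

The 25th occurrence is 24 intervals after the first: 24 × 12 = 288 days after 14 March 2028.
March has 31 days — 17 days to the end of March leaves 271.
April has 30 days (241 left).
May has 31 days (210 left).
June has 30 days (180 left).
July has 31 days (149 left).
August has 31 days (118 left).
September has 30 days (88 left).
October has 31 days (57 left).
November has 30 days (27 left).
27 days into December → 27 December 2028.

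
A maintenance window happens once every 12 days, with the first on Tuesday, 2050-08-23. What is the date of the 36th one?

2051-10-17

The 36th occurrence is 35 intervals after the first: 35 × 12 = 420 days after 2050-08-23.
August has 31 days — 8 days to the end of August leaves 412.
From end of August to end of 2050 is 122 days (290 left).
January has 31 days (259 left).
February has 28 days (231 left).
March has 31 days (200 left).
April has 30 days (170 left).
May has 31 days (139 left).
June has 30 days (109 left).
July has 31 days (78 left).
August has 31 days (47 left).
September has 30 days (17 left).
17 days into October → 2051-10-17.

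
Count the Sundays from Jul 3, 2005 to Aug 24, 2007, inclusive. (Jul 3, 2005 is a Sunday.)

Jul 3, 2005 is a Sunday; the first Sunday on or after it is Jul 3, 2005.
From Jul 3, 2005 to Aug 24, 2007: 181 + 365 + 236 = 782 days (rest of 2005, 2006, to Aug 24, 2007 in 2007).
782 ÷ 7 = 111 full weeks with remainder 5, so 111 more Sundays after the first → 112.

112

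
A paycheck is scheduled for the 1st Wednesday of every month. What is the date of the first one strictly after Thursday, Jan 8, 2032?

Feb 4, 2032

Jan 2032 starts on a Thursday, so its 1st Wednesday is Jan 7, 2032 (6 days in).
That is not after Jan 8, 2032, so look at Feb 2032.
Feb 2032 starts on a Sunday, so its 1st Wednesday is Feb 4, 2032 (3 days in).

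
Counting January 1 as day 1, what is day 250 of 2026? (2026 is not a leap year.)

Jan has 31 days (250 − 31 = 219 remain).
Feb has 28 days (219 − 28 = 191 remain).
Mar has 31 days (191 − 31 = 160 remain).
Apr has 30 days (160 − 30 = 130 remain).
May has 31 days (130 − 31 = 99 remain).
Jun has 30 days (99 − 30 = 69 remain).
Jul has 31 days (69 − 31 = 38 remain).
Aug has 31 days (38 − 31 = 7 remain).
7 into Sep → Sep 7.

Sep 7, 2026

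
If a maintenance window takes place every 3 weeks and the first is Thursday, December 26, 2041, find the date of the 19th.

The 19th occurrence is 18 intervals after the first: 18 × 21 = 378 days after December 26, 2041.
December has 31 days — 5 days to the end of December leaves 373.
January has 31 days (342 left).
February has 28 days (314 left).
March has 31 days (283 left).
April has 30 days (253 left).
May has 31 days (222 left).
June has 30 days (192 left).
July has 31 days (161 left).
August has 31 days (130 left).
September has 30 days (100 left).
October has 31 days (69 left).
November has 30 days (39 left).
December has 31 days (8 left).
8 days into January → January 8, 2043.

January 8, 2043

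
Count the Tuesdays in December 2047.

5

2047-12-01 is a Sunday; the first Tuesday on or after it is 2047-12-03 (2 days later).
From 2047-12-03 to 2047-12-31 is 31 − 3 = 28 days.
28 ÷ 7 = 4 full weeks with remainder 0, so 4 more Tuesdays after the first → 5.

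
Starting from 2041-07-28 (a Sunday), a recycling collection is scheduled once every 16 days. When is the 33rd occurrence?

2042-12-22

The 33rd occurrence is 32 intervals after the first: 32 × 16 = 512 days after 2041-07-28.
July has 31 days — 3 days to the end of July leaves 509.
From end of July to end of 2041 is 153 days (356 left).
January has 31 days (325 left).
February has 28 days (297 left).
March has 31 days (266 left).
April has 30 days (236 left).
May has 31 days (205 left).
June has 30 days (175 left).
July has 31 days (144 left).
August has 31 days (113 left).
September has 30 days (83 left).
October has 31 days (52 left).
November has 30 days (22 left).
22 days into December → 2042-12-22.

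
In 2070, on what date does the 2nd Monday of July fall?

2070-07-14

July 2070 begins on a Tuesday, so the first Monday is July 7 (6 days later).
The 2nd Monday is 1 weeks later: 7 + 7 = 14.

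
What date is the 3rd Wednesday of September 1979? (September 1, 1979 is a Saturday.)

September 1979 begins on a Saturday, so the first Wednesday is September 5 (4 days later).
The 3rd Wednesday is 2 weeks later: 5 + 14 = 19.

September 19, 1979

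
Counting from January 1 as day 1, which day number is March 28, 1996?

Days in months before March: 31 + 29 = 60.
Plus 28 days into March → day 88.

88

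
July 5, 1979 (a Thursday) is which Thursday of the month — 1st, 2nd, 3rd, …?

1st

Day 5 falls in week ⌈5/7⌉ of the month.
Days 1–7 hold the 1st Thursday, 8–14 the 2nd, 15–21 the 3rd, 22–28 the 4th, 29–31 the 5th.
5 is in the range for the 1st.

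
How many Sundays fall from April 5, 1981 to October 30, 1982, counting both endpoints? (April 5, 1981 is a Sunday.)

82

April 5, 1981 is a Sunday; the first Sunday on or after it is April 5, 1981.
From April 5, 1981 to October 30, 1982: 270 + 303 = 573 days (rest of 1981, to October 30, 1982 in 1982).
573 ÷ 7 = 81 full weeks with remainder 6, so 81 more Sundays after the first → 82.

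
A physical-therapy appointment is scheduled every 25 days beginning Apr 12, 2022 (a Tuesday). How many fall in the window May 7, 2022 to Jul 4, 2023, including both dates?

Occurrences land 25·i days after Apr 12, 2022 for i = 0, 1, 2, …
May 7, 2022 is 25 days after the start; 25 ÷ 25 = 1 remainder 0. First occurrence in the window: #2 on May 7, 2022 (1×25 = 25 days in).
Jul 4, 2023 is 448 days after the start; 448 ÷ 25 = 17 remainder 23. Last occurrence in the window: #18 on Jun 11, 2023.
Occurrences #2 through #18: 17 in total.

17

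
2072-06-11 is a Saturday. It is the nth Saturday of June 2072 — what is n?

2nd

Day 11 falls in week ⌈11/7⌉ of the month.
Days 1–7 hold the 1st Saturday, 8–14 the 2nd, 15–21 the 3rd, 22–28 the 4th, 29–31 the 5th.
11 is in the range for the 2nd.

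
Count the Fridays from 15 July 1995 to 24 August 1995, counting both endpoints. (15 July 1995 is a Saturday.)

5

15 July 1995 is a Saturday; the first Friday on or after it is 21 July 1995 (6 days later).
From 21 July 1995 to 24 August 1995: 10 + 24 = 34 days (rest of July, August).
34 ÷ 7 = 4 full weeks with remainder 6, so 4 more Fridays after the first → 5.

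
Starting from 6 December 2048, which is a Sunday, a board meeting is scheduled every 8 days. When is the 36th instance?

12 September 2049

The 36th occurrence is 35 intervals after the first: 35 × 8 = 280 days after 6 December 2048.
December has 31 days — 25 days to the end of December leaves 255.
January has 31 days (224 left).
February has 28 days (196 left).
March has 31 days (165 left).
April has 30 days (135 left).
May has 31 days (104 left).
June has 30 days (74 left).
July has 31 days (43 left).
August has 31 days (12 left).
12 days into September → 12 September 2049.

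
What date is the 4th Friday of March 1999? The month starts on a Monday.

March 26, 1999

March 1999 begins on a Monday, so the first Friday is March 5 (4 days later).
The 4th Friday is 3 weeks later: 5 + 21 = 26.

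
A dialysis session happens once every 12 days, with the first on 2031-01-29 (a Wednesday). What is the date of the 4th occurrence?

The 4th occurrence is 3 intervals after the first: 3 × 12 = 36 days after 2031-01-29.
January has 31 days — 2 days to the end of January leaves 34.
February has 28 days (6 left).
6 days into March → 2031-03-06.

2031-03-06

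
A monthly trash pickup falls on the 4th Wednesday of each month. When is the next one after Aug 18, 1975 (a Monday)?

Aug 1975 starts on a Friday; its first Wednesday is the 6th, so the 4th Wednesday is the 27th — Aug 27, 1975.
Aug 27, 1975 is after Aug 18, 1975, so that is the next one.

Aug 27, 1975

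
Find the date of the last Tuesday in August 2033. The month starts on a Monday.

August 2033 begins on a Monday, so the first Tuesday is August 2 (1 day later).
August 2033 has 31 days. Adding weeks: 2, 9, 16, 23, 30 — the last one ≤ 31 is the 30th.

2033-08-30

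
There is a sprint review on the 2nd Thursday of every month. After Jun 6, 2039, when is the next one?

Jun 2039 starts on a Wednesday; its first Thursday is the 2nd, so the 2nd Thursday is the 9th — Jun 9, 2039.
Jun 9, 2039 is after Jun 6, 2039, so that is the next one.

Jun 9, 2039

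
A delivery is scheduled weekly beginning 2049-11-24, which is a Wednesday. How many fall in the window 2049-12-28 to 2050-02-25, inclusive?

9

Occurrences land 7·i days after 2049-11-24 for i = 0, 1, 2, …
2049-12-28 is 34 days after the start; 34 ÷ 7 = 4 remainder 6; since the remainder is 6, round up to i = 5. First occurrence in the window: #6 on 2049-12-29 (5×7 = 35 days in).
2050-02-25 is 93 days after the start; 93 ÷ 7 = 13 remainder 2. Last occurrence in the window: #14 on 2050-02-23.
Occurrences #6 through #14: 9 in total.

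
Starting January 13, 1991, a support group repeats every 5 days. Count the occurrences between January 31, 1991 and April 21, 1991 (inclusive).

16

Occurrences land 5·i days after January 13, 1991 for i = 0, 1, 2, …
January 31, 1991 is 18 days after the start; 18 ÷ 5 = 3 remainder 3; since the remainder is 3, round up to i = 4. First occurrence in the window: #5 on February 2, 1991 (4×5 = 20 days in).
April 21, 1991 is 98 days after the start; 98 ÷ 5 = 19 remainder 3. Last occurrence in the window: #20 on April 18, 1991.
Occurrences #5 through #20: 16 in total.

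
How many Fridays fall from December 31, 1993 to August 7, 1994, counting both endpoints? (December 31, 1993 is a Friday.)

December 31, 1993 is a Friday; the first Friday on or after it is December 31, 1993.
From December 31, 1993 to August 7, 1994: 0 + 31 + 28 + 31 + 30 + 31 + 30 + 31 + 7 = 219 days (rest of December, January, February, March, April, May, June, July, August).
219 ÷ 7 = 31 full weeks with remainder 2, so 31 more Fridays after the first → 32.

32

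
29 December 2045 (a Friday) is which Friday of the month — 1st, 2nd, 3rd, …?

5th

Day 29 falls in week ⌈29/7⌉ of the month.
Days 1–7 hold the 1st Friday, 8–14 the 2nd, 15–21 the 3rd, 22–28 the 4th, 29–31 the 5th.
29 is in the range for the 5th.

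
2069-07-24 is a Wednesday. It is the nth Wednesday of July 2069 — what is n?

4th

Day 24 falls in week ⌈24/7⌉ of the month.
Days 1–7 hold the 1st Wednesday, 8–14 the 2nd, 15–21 the 3rd, 22–28 the 4th, 29–31 the 5th.
24 is in the range for the 4th.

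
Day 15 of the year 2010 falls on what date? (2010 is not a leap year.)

Jan 15, 2010

15 into Jan → Jan 15.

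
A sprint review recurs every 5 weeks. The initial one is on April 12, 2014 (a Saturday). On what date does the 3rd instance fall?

June 21, 2014

The 3rd occurrence is 2 intervals after the first: 2 × 35 = 70 days after April 12, 2014.
April has 30 days — 18 days to the end of April leaves 52.
May has 31 days (21 left).
21 days into June → June 21, 2014.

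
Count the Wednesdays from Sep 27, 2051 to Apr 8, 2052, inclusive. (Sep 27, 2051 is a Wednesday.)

Sep 27, 2051 is a Wednesday; the first Wednesday on or after it is Sep 27, 2051.
From Sep 27, 2051 to Apr 8, 2052: 3 + 31 + 30 + 31 + 31 + 29 + 31 + 8 = 194 days (rest of Sep, Oct, Nov, Dec, Jan, Feb, Mar, Apr).
194 ÷ 7 = 27 full weeks with remainder 5, so 27 more Wednesdays after the first → 28.

28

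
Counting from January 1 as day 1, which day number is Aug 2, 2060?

215

Days in months before Aug: 31 + 29 + 31 + 30 + 31 + 30 + 31 = 213.
Plus 2 days into Aug → day 215.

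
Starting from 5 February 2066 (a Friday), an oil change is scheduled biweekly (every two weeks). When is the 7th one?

The 7th occurrence is 6 intervals after the first: 6 × 14 = 84 days after 5 February 2066.
February has 28 days — 23 days to the end of February leaves 61.
March has 31 days (30 left).
30 days into April → 30 April 2066.

30 April 2066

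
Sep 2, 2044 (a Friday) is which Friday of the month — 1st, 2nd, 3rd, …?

1st

Day 2 falls in week ⌈2/7⌉ of the month.
Days 1–7 hold the 1st Friday, 8–14 the 2nd, 15–21 the 3rd, 22–28 the 4th, 29–31 the 5th.
2 is in the range for the 1st.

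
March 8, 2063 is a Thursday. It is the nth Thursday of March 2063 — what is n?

Day 8 falls in week ⌈8/7⌉ of the month.
Days 1–7 hold the 1st Thursday, 8–14 the 2nd, 15–21 the 3rd, 22–28 the 4th, 29–31 the 5th.
8 is in the range for the 2nd.

2nd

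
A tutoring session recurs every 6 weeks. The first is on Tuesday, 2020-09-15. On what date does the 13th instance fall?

The 13th occurrence is 12 intervals after the first: 12 × 42 = 504 days after 2020-09-15.
September has 30 days — 15 days to the end of September leaves 489.
From end of September to end of 2020 is 92 days (397 left).
2021 has 365 days (32 left).
January has 31 days (1 left).
1 day into February → 2022-02-01.

2022-02-01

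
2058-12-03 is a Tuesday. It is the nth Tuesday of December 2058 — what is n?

Day 3 falls in week ⌈3/7⌉ of the month.
Days 1–7 hold the 1st Tuesday, 8–14 the 2nd, 15–21 the 3rd, 22–28 the 4th, 29–31 the 5th.
3 is in the range for the 1st.

1st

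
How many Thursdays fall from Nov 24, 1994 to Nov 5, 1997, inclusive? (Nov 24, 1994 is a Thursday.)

154

Nov 24, 1994 is a Thursday; the first Thursday on or after it is Nov 24, 1994.
From Nov 24, 1994 to Nov 5, 1997: 37 + 365 + 366 + 309 = 1077 days (rest of 1994, 1995, 1996, to Nov 5, 1997 in 1997).
1077 ÷ 7 = 153 full weeks with remainder 6, so 153 more Thursdays after the first → 154.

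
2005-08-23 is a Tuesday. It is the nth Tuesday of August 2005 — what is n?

Day 23 falls in week ⌈23/7⌉ of the month.
Days 1–7 hold the 1st Tuesday, 8–14 the 2nd, 15–21 the 3rd, 22–28 the 4th, 29–31 the 5th.
23 is in the range for the 4th.

4th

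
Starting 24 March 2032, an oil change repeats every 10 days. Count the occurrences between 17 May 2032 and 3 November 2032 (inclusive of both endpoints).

Occurrences land 10·i days after 24 March 2032 for i = 0, 1, 2, …
17 May 2032 is 54 days after the start; 54 ÷ 10 = 5 remainder 4; since the remainder is 4, round up to i = 6. First occurrence in the window: #7 on 23 May 2032 (6×10 = 60 days in).
3 November 2032 is 224 days after the start; 224 ÷ 10 = 22 remainder 4. Last occurrence in the window: #23 on 30 October 2032.
Occurrences #7 through #23: 17 in total.

17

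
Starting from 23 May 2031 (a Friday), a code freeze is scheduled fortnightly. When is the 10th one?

26 September 2031

The 10th occurrence is 9 intervals after the first: 9 × 14 = 126 days after 23 May 2031.
May has 31 days — 8 days to the end of May leaves 118.
June has 30 days (88 left).
July has 31 days (57 left).
August has 31 days (26 left).
26 days into September → 26 September 2031.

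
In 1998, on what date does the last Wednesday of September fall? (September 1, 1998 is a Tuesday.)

September 1998 begins on a Tuesday, so the first Wednesday is September 2 (1 day later).
September 1998 has 30 days. Adding weeks: 2, 9, 16, 23, 30 — the last one ≤ 30 is the 30th.

September 30, 1998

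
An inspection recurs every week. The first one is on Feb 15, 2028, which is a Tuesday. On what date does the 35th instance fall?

The 35th occurrence is 34 intervals after the first: 34 × 7 = 238 days after Feb 15, 2028.
Feb has 29 days — 14 days to the end of Feb leaves 224.
Mar has 31 days (193 left).
Apr has 30 days (163 left).
May has 31 days (132 left).
Jun has 30 days (102 left).
Jul has 31 days (71 left).
Aug has 31 days (40 left).
Sep has 30 days (10 left).
10 days into Oct → Oct 10, 2028.

Oct 10, 2028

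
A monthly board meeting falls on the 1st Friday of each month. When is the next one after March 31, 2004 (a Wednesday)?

March 2004 starts on a Monday, so its 1st Friday is March 5, 2004 (4 days in).
That is not after March 31, 2004, so look at April 2004.
April 2004 starts on a Thursday, so its 1st Friday is April 2, 2004 (1 day in).

April 2, 2004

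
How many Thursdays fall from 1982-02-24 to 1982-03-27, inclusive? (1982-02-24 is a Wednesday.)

5

1982-02-24 is a Wednesday; the first Thursday on or after it is 1982-02-25 (1 day later).
From 1982-02-25 to 1982-03-27: 3 + 27 = 30 days (rest of February, March).
30 ÷ 7 = 4 full weeks with remainder 2, so 4 more Thursdays after the first → 5.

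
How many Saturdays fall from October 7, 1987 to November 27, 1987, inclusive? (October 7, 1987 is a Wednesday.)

7

October 7, 1987 is a Wednesday; the first Saturday on or after it is October 10, 1987 (3 days later).
From October 10, 1987 to November 27, 1987: 21 + 27 = 48 days (rest of October, November).
48 ÷ 7 = 6 full weeks with remainder 6, so 6 more Saturdays after the first → 7.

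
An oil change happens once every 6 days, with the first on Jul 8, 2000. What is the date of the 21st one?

The 21st occurrence is 20 intervals after the first: 20 × 6 = 120 days after Jul 8, 2000.
Jul has 31 days — 23 days to the end of Jul leaves 97.
Aug has 31 days (66 left).
Sep has 30 days (36 left).
Oct has 31 days (5 left).
5 days into Nov → Nov 5, 2000.

Nov 5, 2000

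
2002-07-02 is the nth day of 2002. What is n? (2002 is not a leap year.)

Days in months before July: 31 + 28 + 31 + 30 + 31 + 30 = 181.
Plus 2 days into July → day 183.

183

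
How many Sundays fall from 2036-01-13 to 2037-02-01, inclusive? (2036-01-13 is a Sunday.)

2036-01-13 is a Sunday; the first Sunday on or after it is 2036-01-13.
From 2036-01-13 to 2037-02-01: 353 + 32 = 385 days (rest of 2036, to 2037-02-01 in 2037).
385 ÷ 7 = 55 full weeks with remainder 0, so 55 more Sundays after the first → 56.

56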